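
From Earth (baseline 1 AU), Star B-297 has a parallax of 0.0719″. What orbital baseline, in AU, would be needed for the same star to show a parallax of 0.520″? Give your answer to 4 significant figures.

Parallax scales linearly with baseline: p ∝ B, so B = p_target / p_Earth × 1 AU.
B = 0.520 / 0.0719 = 7.2323 AU.

7.232 AU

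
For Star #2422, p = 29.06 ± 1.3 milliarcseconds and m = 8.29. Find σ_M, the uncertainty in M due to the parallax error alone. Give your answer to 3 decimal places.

σ_M = 0.097 mag

M = m − 5 log₁₀ d + 5 = m + 5 log₁₀ p + 5, so ∂M/∂p = 5/(p ln 10).
σ_M = (5/ln 10) · (σ_p/p) = 2.1715 × 1.3/29.06 = 2.1715 × 0.044735 = 0.097142.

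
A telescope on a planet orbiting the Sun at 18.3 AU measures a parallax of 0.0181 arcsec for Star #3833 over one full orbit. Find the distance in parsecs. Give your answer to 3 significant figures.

1010 pc

With baseline B (in AU) and parallax p (in arcsec), d = B/p parsecs.
d = 18.3 / 0.0181 = 1011 pc.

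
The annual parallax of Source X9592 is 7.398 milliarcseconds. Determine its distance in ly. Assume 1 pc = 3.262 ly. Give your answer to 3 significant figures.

441 ly

p = 7.398 milliarcseconds = 0.007398 arcsec.
d = 1/p = 1/0.007398 = 135.17 pc.
In light-years: 135.17 × 3.262 = 440.92 ly.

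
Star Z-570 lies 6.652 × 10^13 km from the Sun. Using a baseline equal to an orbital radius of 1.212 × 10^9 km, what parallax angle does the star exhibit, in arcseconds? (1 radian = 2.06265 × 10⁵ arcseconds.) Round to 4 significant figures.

θ ≈ B/d = (1.212 × 10^9) / (6.652 × 10^13) = 1.8220 × 10^-5 rad.
In arcseconds: 1.8220 × 10^-5 × 206265 = 3.7581″.

3.758 arcsec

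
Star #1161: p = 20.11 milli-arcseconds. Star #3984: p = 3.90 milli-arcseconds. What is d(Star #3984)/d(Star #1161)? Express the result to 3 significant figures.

5.16

Since d = 1/p, d_B/d_A = p_A/p_B.
= 20.11 / 3.90 = 5.1564.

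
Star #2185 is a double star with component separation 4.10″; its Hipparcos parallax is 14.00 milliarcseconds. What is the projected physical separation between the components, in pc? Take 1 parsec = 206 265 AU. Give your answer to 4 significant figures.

d = 1/p = 1/0.01400″ = 71.429 pc.
At distance d (pc), an angle of θ arcsec spans θ·d AU: s = 4.10 × 71.429 = 292.86 AU.
= 292.86 / 206265 = 0.0014198 pc.

0.001420 pc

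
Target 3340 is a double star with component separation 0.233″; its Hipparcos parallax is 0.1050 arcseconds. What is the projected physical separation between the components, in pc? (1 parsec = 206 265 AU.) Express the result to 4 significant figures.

d = 1/p = 1/0.1050″ = 9.5238 pc.
At distance d (pc), an angle of θ arcsec spans θ·d AU: s = 0.233 × 9.5238 = 2.219 AU.
= 2.219 / 206265 = 1.0758 × 10^-5 pc.

1.076 × 10^-5 pc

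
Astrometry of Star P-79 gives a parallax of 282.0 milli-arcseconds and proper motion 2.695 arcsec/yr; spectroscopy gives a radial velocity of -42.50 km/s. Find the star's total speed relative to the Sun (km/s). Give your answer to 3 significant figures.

62.1 km/s

d = 1/p = 1/0.2820″ = 3.5461 pc.
v_t = 4.740 μ d = 4.740 × 2.695 × 3.5461 = 45.299 km/s.
v = √(v_r² + v_t²) = √((-42.50)² + 45.299²) = √3858.25 = 62.115 km/s.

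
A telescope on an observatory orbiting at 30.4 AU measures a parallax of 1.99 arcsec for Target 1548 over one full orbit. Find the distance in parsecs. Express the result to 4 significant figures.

15.28 pc

With baseline B (in AU) and parallax p (in arcsec), d = B/p parsecs.
d = 30.4 / 1.99 = 15.276 pc.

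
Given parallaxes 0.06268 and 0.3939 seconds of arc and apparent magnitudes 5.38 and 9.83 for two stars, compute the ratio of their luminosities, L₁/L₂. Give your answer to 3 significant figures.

L₁/L₂ = 2380

d₁ = 1/p₁ = 1/0.06268″ = 15.954 pc; d₂ = 1/p₂ = 1/0.3939″ = 2.5387 pc.
M₁ = m₁ − 5 log₁₀ d₁ + 5 = 5.38 − 6.0143 + 5 = 4.3657.
M₂ = 9.83 − 2.0231 + 5 = 12.8069.
L₁/L₂ = 10^(0.4(M₂ − M₁)) = 10^(0.4 × 8.4412) = 10^3.37648 = 2379.5.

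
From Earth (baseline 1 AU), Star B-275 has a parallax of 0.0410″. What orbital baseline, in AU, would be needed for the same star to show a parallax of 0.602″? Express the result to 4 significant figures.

14.68 AU

Parallax scales linearly with baseline: p ∝ B, so B = p_target / p_Earth × 1 AU.
B = 0.602 / 0.0410 = 14.683 AU.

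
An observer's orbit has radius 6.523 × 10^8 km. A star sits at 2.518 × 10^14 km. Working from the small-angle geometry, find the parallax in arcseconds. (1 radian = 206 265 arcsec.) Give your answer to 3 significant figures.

0.534 arcsec

θ ≈ B/d = (6.523 × 10^8) / (2.518 × 10^14) = 2.5905 × 10^-6 rad.
In arcseconds: 2.5905 × 10^-6 × 206265 = 0.53433″.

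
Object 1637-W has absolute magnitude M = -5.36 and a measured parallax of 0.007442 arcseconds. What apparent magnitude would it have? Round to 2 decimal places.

m = 0.28

d = 1/p = 1/0.007442″ = 134.37 pc.
m − M = 5 log₁₀ d − 5 = 5 log₁₀(134.37) − 5 = 10.6415 − 5 = 5.6415.
m = M + (m − M) = -5.36 + 5.6415 = 0.28.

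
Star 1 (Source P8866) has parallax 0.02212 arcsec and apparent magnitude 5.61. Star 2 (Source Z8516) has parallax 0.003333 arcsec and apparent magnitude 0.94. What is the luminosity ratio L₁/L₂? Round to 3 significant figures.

d₁ = 1/p₁ = 1/0.02212″ = 45.208 pc; d₂ = 1/p₂ = 1/0.003333″ = 300.03 pc.
M₁ = m₁ − 5 log₁₀ d₁ + 5 = 5.61 − 8.2761 + 5 = 2.3339.
M₂ = 0.94 − 12.3858 + 5 = -6.4458.
L₁/L₂ = 10^(0.4(M₂ − M₁)) = 10^(0.4 × (-8.7797)) = 10^(-3.51188) = 0.00030769.

L₁/L₂ = 0.000308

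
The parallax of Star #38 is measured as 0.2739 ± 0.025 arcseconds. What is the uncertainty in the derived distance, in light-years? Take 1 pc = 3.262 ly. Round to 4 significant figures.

1.087 ly

d = 1/p, so σ_d = σ_p / p².
σ_d = 0.0250 / (0.2739)² = 0.0250 / 0.075021 = 0.33324 pc = 0.33324 × 3.262 ly = 1.087 ly.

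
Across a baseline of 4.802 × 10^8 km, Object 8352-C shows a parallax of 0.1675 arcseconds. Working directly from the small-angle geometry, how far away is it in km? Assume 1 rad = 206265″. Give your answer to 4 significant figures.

θ = 0.1675″ = 0.1675/206265 = 8.1206 × 10^-7 rad.
d = B/θ = (4.802 × 10^8) / (8.1206 × 10^-7) = 5.9134 × 10^14 km.

5.913 × 10^14 km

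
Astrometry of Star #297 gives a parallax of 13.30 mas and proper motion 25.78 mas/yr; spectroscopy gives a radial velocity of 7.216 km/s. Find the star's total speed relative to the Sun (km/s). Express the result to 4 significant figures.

11.68 km/s

d = 1/p = 1/0.01330″ = 75.188 pc.
μ = 25.78 mas/yr = 0.02578 ″/yr.
v_t = 4.740 μ d = 4.740 × 0.02578 × 75.188 = 9.1878 km/s.
v = √(v_r² + v_t²) = √(7.216² + 9.1878²) = √136.486 = 11.683 km/s.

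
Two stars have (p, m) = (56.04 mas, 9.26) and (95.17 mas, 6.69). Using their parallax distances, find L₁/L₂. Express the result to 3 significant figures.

d₁ = 1/p₁ = 1/0.05604″ = 17.844 pc; d₂ = 1/p₂ = 1/0.09517″ = 10.508 pc.
M₁ = m₁ − 5 log₁₀ d₁ + 5 = 9.26 − 6.2575 + 5 = 8.0025.
M₂ = 6.69 − 5.1076 + 5 = 6.5824.
L₁/L₂ = 10^(0.4(M₂ − M₁)) = 10^(0.4 × (-1.4201)) = 10^(-0.56804) = 0.27037.

L₁/L₂ = 0.270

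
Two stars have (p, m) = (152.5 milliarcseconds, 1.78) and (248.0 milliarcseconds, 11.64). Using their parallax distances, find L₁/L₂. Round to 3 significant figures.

L₁/L₂ = 23200

d₁ = 1/p₁ = 1/0.1525″ = 6.5574 pc; d₂ = 1/p₂ = 1/0.2480″ = 4.0323 pc.
M₁ = m₁ − 5 log₁₀ d₁ + 5 = 1.78 − 4.0837 + 5 = 2.6963.
M₂ = 11.64 − 3.0278 + 5 = 13.6122.
L₁/L₂ = 10^(0.4(M₂ − M₁)) = 10^(0.4 × 10.9159) = 10^4.36636 = 23247.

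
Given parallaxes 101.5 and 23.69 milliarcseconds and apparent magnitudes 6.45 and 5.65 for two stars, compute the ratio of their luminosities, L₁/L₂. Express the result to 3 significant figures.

L₁/L₂ = 0.0261

d₁ = 1/p₁ = 1/0.1015″ = 9.8522 pc; d₂ = 1/p₂ = 1/0.02369″ = 42.212 pc.
M₁ = m₁ − 5 log₁₀ d₁ + 5 = 6.45 − 4.9677 + 5 = 6.4823.
M₂ = 5.65 − 8.1272 + 5 = 2.5228.
L₁/L₂ = 10^(0.4(M₂ − M₁)) = 10^(0.4 × (-3.9595)) = 10^(-1.58380) = 0.026074.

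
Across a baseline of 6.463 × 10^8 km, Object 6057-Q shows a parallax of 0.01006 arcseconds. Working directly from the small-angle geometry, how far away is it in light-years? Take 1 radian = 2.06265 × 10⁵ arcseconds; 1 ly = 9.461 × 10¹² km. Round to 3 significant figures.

1400 ly

θ = 0.01006″ = 0.01006/206265 = 4.8772 × 10^-8 rad.
d = B/θ = (6.463 × 10^8) / (4.8772 × 10^-8) = 1.3251 × 10^16 km = (1.3251 × 10^16) / (9.461 × 10^12) ly = 1400.6 ly.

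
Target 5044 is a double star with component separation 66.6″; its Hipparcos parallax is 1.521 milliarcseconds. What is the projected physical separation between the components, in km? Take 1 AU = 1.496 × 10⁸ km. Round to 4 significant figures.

d = 1/p = 1/0.001521″ = 657.46 pc.
At distance d (pc), an angle of θ arcsec spans θ·d AU: s = 66.6 × 657.46 = 43787 AU.
= 43787 × 1.496 × 10⁸ km = 6.5505 × 10^12 km.

6.551 × 10^12 km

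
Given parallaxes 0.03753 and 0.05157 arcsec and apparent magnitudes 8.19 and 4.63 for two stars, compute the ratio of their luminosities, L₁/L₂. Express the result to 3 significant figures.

L₁/L₂ = 0.0711

d₁ = 1/p₁ = 1/0.03753″ = 26.645 pc; d₂ = 1/p₂ = 1/0.05157″ = 19.391 pc.
M₁ = m₁ − 5 log₁₀ d₁ + 5 = 8.19 − 7.1281 + 5 = 6.0619.
M₂ = 4.63 − 6.4380 + 5 = 3.1920.
L₁/L₂ = 10^(0.4(M₂ − M₁)) = 10^(0.4 × (-2.8699)) = 10^(-1.14796) = 0.071128.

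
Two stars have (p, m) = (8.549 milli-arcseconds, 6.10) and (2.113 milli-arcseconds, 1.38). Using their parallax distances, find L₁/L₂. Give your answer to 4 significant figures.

d₁ = 1/p₁ = 1/0.008549″ = 116.97 pc; d₂ = 1/p₂ = 1/0.002113″ = 473.26 pc.
M₁ = m₁ − 5 log₁₀ d₁ + 5 = 6.10 − 10.3404 + 5 = 0.7596.
M₂ = 1.38 − 13.3755 + 5 = -6.9955.
L₁/L₂ = 10^(0.4(M₂ − M₁)) = 10^(0.4 × (-7.7551)) = 10^(-3.10204) = 0.00079061.

L₁/L₂ = 0.0007906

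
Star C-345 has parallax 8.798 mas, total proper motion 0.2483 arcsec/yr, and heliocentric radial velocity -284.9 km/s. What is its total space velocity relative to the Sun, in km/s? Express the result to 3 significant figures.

d = 1/p = 1/0.008798″ = 113.66 pc.
v_t = 4.740 μ d = 4.740 × 0.2483 × 113.66 = 133.77 km/s.
v = √(v_r² + v_t²) = √((-284.9)² + 133.77²) = √99062.4 = 314.74 km/s.

315 km/s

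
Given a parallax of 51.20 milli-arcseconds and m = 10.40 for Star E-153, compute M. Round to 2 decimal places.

M = 8.95

d = 1/p = 1/0.05120″ = 19.531 pc.
m − M = 5 log₁₀(19.531) − 5 = 6.4536 − 5 = 1.4536.
M = m − (m − M) = 10.40 − 1.4536 = 8.95.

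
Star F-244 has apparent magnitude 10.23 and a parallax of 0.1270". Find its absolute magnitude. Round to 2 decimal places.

d = 1/p = 1/0.1270″ = 7.874 pc.
m − M = 5 log₁₀(7.874) − 5 = 4.4810 − 5 = -0.5190.
M = m − (m − M) = 10.23 − (-0.5190) = 10.75.

M = 10.75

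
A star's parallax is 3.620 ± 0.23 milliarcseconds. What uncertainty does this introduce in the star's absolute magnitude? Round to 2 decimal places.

M = m − 5 log₁₀ d + 5 = m + 5 log₁₀ p + 5, so ∂M/∂p = 5/(p ln 10).
σ_M = (5/ln 10) · (σ_p/p) = 2.1715 × 0.23/3.620 = 2.1715 × 0.063536 = 0.13797.

σ_M = 0.14 mag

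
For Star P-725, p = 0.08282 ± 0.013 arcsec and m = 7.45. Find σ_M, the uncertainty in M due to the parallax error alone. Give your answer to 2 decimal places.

σ_M = 0.34 mag

M = m − 5 log₁₀ d + 5 = m + 5 log₁₀ p + 5, so ∂M/∂p = 5/(p ln 10).
σ_M = (5/ln 10) · (σ_p/p) = 2.1715 × 0.013/0.08282 = 2.1715 × 0.15697 = 0.34086.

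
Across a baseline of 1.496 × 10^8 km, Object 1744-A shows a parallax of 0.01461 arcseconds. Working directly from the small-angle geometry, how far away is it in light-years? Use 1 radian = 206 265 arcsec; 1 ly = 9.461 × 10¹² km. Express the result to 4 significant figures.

θ = 0.01461″ = 0.01461/206265 = 7.0831 × 10^-8 rad.
d = B/θ = (1.496 × 10^8) / (7.0831 × 10^-8) = 2.1121 × 10^15 km = (2.1121 × 10^15) / (9.461 × 10^12) ly = 223.24 ly.

223.2 ly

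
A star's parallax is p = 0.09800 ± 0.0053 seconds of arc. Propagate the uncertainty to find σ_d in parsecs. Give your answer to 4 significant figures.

0.5519 pc

d = 1/p, so σ_d = σ_p / p².
σ_d = 0.00530 / (0.09800)² = 0.00530 / 0.009604 = 0.55185 pc.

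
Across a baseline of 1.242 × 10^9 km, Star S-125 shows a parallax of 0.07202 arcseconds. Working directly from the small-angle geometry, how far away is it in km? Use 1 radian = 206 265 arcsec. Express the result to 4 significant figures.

3.557 × 10^15 km

θ = 0.07202″ = 0.07202/206265 = 3.4916 × 10^-7 rad.
d = B/θ = (1.242 × 10^9) / (3.4916 × 10^-7) = 3.5571 × 10^15 km.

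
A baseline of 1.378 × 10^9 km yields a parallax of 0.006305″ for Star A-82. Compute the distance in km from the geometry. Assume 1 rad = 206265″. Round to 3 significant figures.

θ = 0.006305″ = 0.006305/206265 = 3.0567 × 10^-8 rad.
d = B/θ = (1.378 × 10^9) / (3.0567 × 10^-8) = 4.5081 × 10^16 km.

4.51 × 10^16 km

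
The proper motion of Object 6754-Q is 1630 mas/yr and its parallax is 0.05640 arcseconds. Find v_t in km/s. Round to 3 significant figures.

137 km/s

d = 1/p = 1/0.05640″ = 17.73 pc.
μ = 1630 mas/yr = 1.63 ″/yr.
v_t = 4.74 × μ × d = 4.74 × 1.63 × 17.73 = 136.99 km/s.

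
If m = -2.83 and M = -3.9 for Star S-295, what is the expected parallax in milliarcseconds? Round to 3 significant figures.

m − M = -2.83 − (-3.9) = 1.07.
d = 10^((m−M)/5 + 1) = 10^1.214 = 16.368 pc.
p = 1/d = 1/16.368 = 0.061095 arcsec = 61.095 mas.

61.1 mas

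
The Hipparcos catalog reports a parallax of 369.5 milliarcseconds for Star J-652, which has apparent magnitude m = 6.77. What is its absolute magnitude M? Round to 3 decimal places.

d = 1/p = 1/0.3695″ = 2.7064 pc.
m − M = 5 log₁₀(2.7064) − 5 = 2.1620 − 5 = -2.8380.
M = m − (m − M) = 6.77 − (-2.8380) = 9.608.

M = 9.608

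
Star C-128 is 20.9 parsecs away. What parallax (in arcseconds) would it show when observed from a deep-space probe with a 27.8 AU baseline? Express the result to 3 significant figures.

p (arcsec) = B (AU) / d (pc).
p = 27.8 / 20.9 = 1.3301 arcsec.

1.33 arcsec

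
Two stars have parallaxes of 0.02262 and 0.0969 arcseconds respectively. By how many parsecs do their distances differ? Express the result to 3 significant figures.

d_A = 1/0.02262″ = 44.209 pc; d_B = 1/0.09690″ = 10.32 pc.
|d_B − d_A| = |10.32 − 44.209| = 33.889 pc.

33.9 pc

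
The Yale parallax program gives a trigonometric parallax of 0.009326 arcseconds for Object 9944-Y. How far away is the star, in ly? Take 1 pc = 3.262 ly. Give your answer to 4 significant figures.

349.8 ly

d = 1/p = 1/0.009326 = 107.23 pc.
In light-years: 107.23 × 3.262 = 349.78 ly.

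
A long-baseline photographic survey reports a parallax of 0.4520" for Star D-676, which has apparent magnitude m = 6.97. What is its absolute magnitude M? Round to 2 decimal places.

M = 10.25

d = 1/p = 1/0.4520″ = 2.2124 pc.
m − M = 5 log₁₀(2.2124) − 5 = 1.7243 − 5 = -3.2757.
M = m − (m − M) = 6.97 − (-3.2757) = 10.25.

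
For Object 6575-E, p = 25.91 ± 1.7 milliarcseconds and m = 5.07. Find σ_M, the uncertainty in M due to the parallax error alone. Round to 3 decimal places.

σ_M = 0.142 mag

M = m − 5 log₁₀ d + 5 = m + 5 log₁₀ p + 5, so ∂M/∂p = 5/(p ln 10).
σ_M = (5/ln 10) · (σ_p/p) = 2.1715 × 1.7/25.91 = 2.1715 × 0.065612 = 0.14248.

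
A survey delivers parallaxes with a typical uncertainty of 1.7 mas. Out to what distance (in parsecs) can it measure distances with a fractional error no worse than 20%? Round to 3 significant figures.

118 pc

σ_d/d = σ_p/p, so the condition is σ_p/p ≤ 0.20, i.e. p ≥ σ_p/0.20.
p_min = 1.7/0.20 = 8.5 mas = 0.0085 arcsec.
d_max = 1/p_min = 1/0.0085 = 117.65 pc.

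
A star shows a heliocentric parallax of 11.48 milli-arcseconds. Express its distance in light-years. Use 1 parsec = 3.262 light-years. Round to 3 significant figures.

284 light years

p = 11.48 milli-arcseconds = 0.01148 arcsec.
d = 1/p = 1/0.01148 = 87.108 pc.
In light-years: 87.108 × 3.262 = 284.15 ly.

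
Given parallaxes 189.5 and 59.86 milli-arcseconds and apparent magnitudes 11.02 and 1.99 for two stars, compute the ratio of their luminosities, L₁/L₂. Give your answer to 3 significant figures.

d₁ = 1/p₁ = 1/0.1895″ = 5.277 pc; d₂ = 1/p₂ = 1/0.05986″ = 16.706 pc.
M₁ = m₁ − 5 log₁₀ d₁ + 5 = 11.02 − 3.6119 + 5 = 12.4081.
M₂ = 1.99 − 6.1144 + 5 = 0.8756.
L₁/L₂ = 10^(0.4(M₂ − M₁)) = 10^(0.4 × (-11.5325)) = 10^(-4.61300) = 0.000024378.

L₁/L₂ = 2.44 × 10^-5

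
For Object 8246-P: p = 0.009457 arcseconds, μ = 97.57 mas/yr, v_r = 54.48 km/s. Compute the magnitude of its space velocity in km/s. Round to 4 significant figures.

d = 1/p = 1/0.009457″ = 105.74 pc.
μ = 97.57 mas/yr = 0.09757 ″/yr.
v_t = 4.740 μ d = 4.740 × 0.09757 × 105.74 = 48.903 km/s.
v = √(v_r² + v_t²) = √(54.48² + 48.903²) = √5359.57 = 73.209 km/s.

73.21 km/s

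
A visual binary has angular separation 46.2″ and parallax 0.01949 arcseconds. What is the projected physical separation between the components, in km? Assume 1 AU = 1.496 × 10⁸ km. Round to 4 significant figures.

d = 1/p = 1/0.01949″ = 51.308 pc.
At distance d (pc), an angle of θ arcsec spans θ·d AU: s = 46.2 × 51.308 = 2370.4 AU.
= 2370.4 × 1.496 × 10⁸ km = 3.5461 × 10^11 km.

3.546 × 10^11 km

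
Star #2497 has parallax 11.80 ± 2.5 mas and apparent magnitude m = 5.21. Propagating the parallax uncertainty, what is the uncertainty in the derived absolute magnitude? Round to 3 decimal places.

M = m − 5 log₁₀ d + 5 = m + 5 log₁₀ p + 5, so ∂M/∂p = 5/(p ln 10).
σ_M = (5/ln 10) · (σ_p/p) = 2.1715 × 2.5/11.80 = 2.1715 × 0.21186 = 0.46005.

σ_M = 0.460 mag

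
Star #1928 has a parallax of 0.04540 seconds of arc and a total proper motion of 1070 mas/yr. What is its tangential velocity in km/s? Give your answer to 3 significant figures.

112 km/s

d = 1/p = 1/0.04540″ = 22.026 pc.
μ = 1070 mas/yr = 1.07 ″/yr.
v_t = 4.74 × μ × d = 4.74 × 1.07 × 22.026 = 111.71 km/s.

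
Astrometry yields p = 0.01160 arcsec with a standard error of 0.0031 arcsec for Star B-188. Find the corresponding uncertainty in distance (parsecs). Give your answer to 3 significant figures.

d = 1/p, so σ_d = σ_p / p².
σ_d = 0.00310 / (0.01160)² = 0.00310 / 0.00013456 = 23.038 pc.

23.0 pc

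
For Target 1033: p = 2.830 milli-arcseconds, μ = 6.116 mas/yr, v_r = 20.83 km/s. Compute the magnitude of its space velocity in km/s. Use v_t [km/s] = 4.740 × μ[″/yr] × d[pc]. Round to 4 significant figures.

d = 1/p = 1/0.002830″ = 353.36 pc.
μ = 6.116 mas/yr = 0.006116 ″/yr.
v_t = 4.740 μ d = 4.740 × 0.006116 × 353.36 = 10.244 km/s.
v = √(v_r² + v_t²) = √(20.83² + 10.244²) = √538.828 = 23.213 km/s.

23.21 km/s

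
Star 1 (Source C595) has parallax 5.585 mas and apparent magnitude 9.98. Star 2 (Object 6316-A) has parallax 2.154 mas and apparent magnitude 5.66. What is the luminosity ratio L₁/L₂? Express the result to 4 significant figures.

L₁/L₂ = 0.002783

d₁ = 1/p₁ = 1/0.005585″ = 179.05 pc; d₂ = 1/p₂ = 1/0.002154″ = 464.25 pc.
M₁ = m₁ − 5 log₁₀ d₁ + 5 = 9.98 − 11.2649 + 5 = 3.7151.
M₂ = 5.66 − 13.3338 + 5 = -2.6738.
L₁/L₂ = 10^(0.4(M₂ − M₁)) = 10^(0.4 × (-6.3889)) = 10^(-2.55556) = 0.0027825.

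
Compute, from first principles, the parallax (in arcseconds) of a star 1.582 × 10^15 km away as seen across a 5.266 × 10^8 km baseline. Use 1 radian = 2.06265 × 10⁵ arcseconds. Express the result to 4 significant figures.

0.06866 arcsec

θ ≈ B/d = (5.266 × 10^8) / (1.582 × 10^15) = 3.3287 × 10^-7 rad.
In arcseconds: 3.3287 × 10^-7 × 206265 = 0.068659″.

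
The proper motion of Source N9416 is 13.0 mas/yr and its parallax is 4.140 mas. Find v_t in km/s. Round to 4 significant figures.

14.88 km/s

d = 1/p = 1/0.004140″ = 241.55 pc.
μ = 13.0 mas/yr = 0.0130 ″/yr.
v_t = 4.74 × μ × d = 4.74 × 0.0130 × 241.55 = 14.884 km/s.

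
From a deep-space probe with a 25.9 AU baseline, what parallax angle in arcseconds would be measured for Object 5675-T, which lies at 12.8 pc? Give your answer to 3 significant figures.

2.02 arcsec

p (arcsec) = B (AU) / d (pc).
p = 25.9 / 12.8 = 2.0234 arcsec.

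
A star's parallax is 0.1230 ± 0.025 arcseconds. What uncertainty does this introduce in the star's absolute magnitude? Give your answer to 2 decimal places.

σ_M = 0.44 mag

M = m − 5 log₁₀ d + 5 = m + 5 log₁₀ p + 5, so ∂M/∂p = 5/(p ln 10).
σ_M = (5/ln 10) · (σ_p/p) = 2.1715 × 0.025/0.1230 = 2.1715 × 0.20325 = 0.44136.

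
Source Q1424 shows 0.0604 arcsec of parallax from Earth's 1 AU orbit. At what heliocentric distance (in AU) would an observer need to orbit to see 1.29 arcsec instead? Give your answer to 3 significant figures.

21.4 AU

Parallax scales linearly with baseline: p ∝ B, so B = p_target / p_Earth × 1 AU.
B = 1.29 / 0.0604 = 21.358 AU.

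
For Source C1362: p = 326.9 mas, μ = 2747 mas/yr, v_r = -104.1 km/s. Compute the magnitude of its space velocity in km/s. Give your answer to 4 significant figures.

111.5 km/s

d = 1/p = 1/0.3269″ = 3.059 pc.
μ = 2747 mas/yr = 2.747 ″/yr.
v_t = 4.740 μ d = 4.740 × 2.747 × 3.059 = 39.831 km/s.
v = √(v_r² + v_t²) = √((-104.1)² + 39.831²) = √12423.3 = 111.46 km/s.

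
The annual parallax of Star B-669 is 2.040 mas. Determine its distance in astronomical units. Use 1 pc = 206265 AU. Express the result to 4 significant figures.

1.011 × 10^8 AU

p = 2.040 mas = 0.002040 arcsec.
d = 1/p = 1/0.002040 = 490.2 pc.
In AU: 490.2 × 206265 = 1.0111 × 10^8 AU.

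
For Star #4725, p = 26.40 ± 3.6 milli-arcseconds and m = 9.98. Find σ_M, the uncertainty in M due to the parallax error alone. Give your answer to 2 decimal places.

M = m − 5 log₁₀ d + 5 = m + 5 log₁₀ p + 5, so ∂M/∂p = 5/(p ln 10).
σ_M = (5/ln 10) · (σ_p/p) = 2.1715 × 3.6/26.40 = 2.1715 × 0.13636 = 0.29611.

σ_M = 0.30 mag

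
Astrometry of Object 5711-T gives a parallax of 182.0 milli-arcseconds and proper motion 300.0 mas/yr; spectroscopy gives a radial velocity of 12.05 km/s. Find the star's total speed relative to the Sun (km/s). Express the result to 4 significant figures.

14.36 km/s

d = 1/p = 1/0.1820″ = 5.4945 pc.
μ = 300.0 mas/yr = 0.3000 ″/yr.
v_t = 4.740 μ d = 4.740 × 0.3000 × 5.4945 = 7.8132 km/s.
v = √(v_r² + v_t²) = √(12.05² + 7.8132²) = √206.249 = 14.361 km/s.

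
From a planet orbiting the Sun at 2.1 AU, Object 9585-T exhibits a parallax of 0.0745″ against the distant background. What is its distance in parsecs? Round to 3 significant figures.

With baseline B (in AU) and parallax p (in arcsec), d = B/p parsecs.
d = 2.1 / 0.0745 = 28.188 pc.

28.2 pc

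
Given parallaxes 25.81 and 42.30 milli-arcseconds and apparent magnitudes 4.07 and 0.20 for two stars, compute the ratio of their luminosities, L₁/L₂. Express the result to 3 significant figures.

L₁/L₂ = 0.0761

d₁ = 1/p₁ = 1/0.02581″ = 38.745 pc; d₂ = 1/p₂ = 1/0.04230″ = 23.641 pc.
M₁ = m₁ − 5 log₁₀ d₁ + 5 = 4.07 − 7.9411 + 5 = 1.1289.
M₂ = 0.20 − 6.8683 + 5 = -1.6683.
L₁/L₂ = 10^(0.4(M₂ − M₁)) = 10^(0.4 × (-2.7972)) = 10^(-1.11888) = 0.076054.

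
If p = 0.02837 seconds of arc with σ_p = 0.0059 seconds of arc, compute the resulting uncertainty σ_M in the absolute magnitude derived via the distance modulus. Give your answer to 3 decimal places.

M = m − 5 log₁₀ d + 5 = m + 5 log₁₀ p + 5, so ∂M/∂p = 5/(p ln 10).
σ_M = (5/ln 10) · (σ_p/p) = 2.1715 × 0.0059/0.02837 = 2.1715 × 0.20797 = 0.45161.

σ_M = 0.452 mag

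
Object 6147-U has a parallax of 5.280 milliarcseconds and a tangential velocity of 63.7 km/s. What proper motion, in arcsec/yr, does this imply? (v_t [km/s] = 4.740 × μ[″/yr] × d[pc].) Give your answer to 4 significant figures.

d = 1/p = 1/0.005280″ = 189.39 pc.
μ = v_t / (4.74 d) = 63.7 / (4.74 × 189.39) = 63.7 / 897.71 = 0.070958 ″/yr.

0.07096 arcsec/yr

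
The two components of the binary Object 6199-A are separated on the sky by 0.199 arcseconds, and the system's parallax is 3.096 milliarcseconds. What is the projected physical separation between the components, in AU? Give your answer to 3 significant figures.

64.3 AU

d = 1/p = 1/0.003096″ = 323 pc.
At distance d (pc), an angle of θ arcsec spans θ·d AU: s = 0.199 × 323 = 64.277 AU.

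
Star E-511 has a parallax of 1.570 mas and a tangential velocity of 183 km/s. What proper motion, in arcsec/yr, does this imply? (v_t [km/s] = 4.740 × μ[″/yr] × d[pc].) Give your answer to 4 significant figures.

0.06061 arcsec/yr

d = 1/p = 1/0.001570″ = 636.94 pc.
μ = v_t / (4.74 d) = 183 / (4.74 × 636.94) = 183 / 3019.1 = 0.060614 ″/yr.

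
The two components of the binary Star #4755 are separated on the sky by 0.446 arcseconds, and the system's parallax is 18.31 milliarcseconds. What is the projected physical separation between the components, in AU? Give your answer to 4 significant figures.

24.36 AU

d = 1/p = 1/0.01831″ = 54.615 pc.
At distance d (pc), an angle of θ arcsec spans θ·d AU: s = 0.446 × 54.615 = 24.358 AU.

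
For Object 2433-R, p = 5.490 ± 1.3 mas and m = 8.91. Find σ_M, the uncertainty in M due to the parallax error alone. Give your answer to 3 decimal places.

M = m − 5 log₁₀ d + 5 = m + 5 log₁₀ p + 5, so ∂M/∂p = 5/(p ln 10).
σ_M = (5/ln 10) · (σ_p/p) = 2.1715 × 1.3/5.490 = 2.1715 × 0.23679 = 0.51419.

σ_M = 0.514 mag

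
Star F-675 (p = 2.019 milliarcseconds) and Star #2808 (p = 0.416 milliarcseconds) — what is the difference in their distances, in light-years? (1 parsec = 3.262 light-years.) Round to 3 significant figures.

6230 ly

d_A = 1/0.002019″ = 495.29 pc; d_B = 1/0.0004160″ = 2403.8 pc.
|d_B − d_A| = |2403.8 − 495.29| = 1908.5 pc = 1908.5 × 3.262 ly = 6225.5 ly.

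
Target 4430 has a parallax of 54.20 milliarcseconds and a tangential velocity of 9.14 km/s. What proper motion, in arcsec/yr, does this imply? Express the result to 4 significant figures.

d = 1/p = 1/0.05420″ = 18.45 pc.
μ = v_t / (4.74 d) = 9.14 / (4.74 × 18.45) = 9.14 / 87.453 = 0.10451 ″/yr.

0.1045 arcsec/yr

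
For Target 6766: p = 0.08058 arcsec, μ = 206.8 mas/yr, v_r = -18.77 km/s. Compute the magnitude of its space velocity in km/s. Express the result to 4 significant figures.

d = 1/p = 1/0.08058″ = 12.41 pc.
μ = 206.8 mas/yr = 0.2068 ″/yr.
v_t = 4.740 μ d = 4.740 × 0.2068 × 12.41 = 12.165 km/s.
v = √(v_r² + v_t²) = √((-18.77)² + 12.165²) = √500.3 = 22.367 km/s.

22.37 km/s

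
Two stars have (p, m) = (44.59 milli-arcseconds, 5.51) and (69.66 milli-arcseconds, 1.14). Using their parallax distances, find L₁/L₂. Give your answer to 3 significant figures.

d₁ = 1/p₁ = 1/0.04459″ = 22.427 pc; d₂ = 1/p₂ = 1/0.06966″ = 14.355 pc.
M₁ = m₁ − 5 log₁₀ d₁ + 5 = 5.51 − 6.7539 + 5 = 3.7561.
M₂ = 1.14 − 5.7850 + 5 = 0.3550.
L₁/L₂ = 10^(0.4(M₂ − M₁)) = 10^(0.4 × (-3.4011)) = 10^(-1.36044) = 0.043607.

L₁/L₂ = 0.0436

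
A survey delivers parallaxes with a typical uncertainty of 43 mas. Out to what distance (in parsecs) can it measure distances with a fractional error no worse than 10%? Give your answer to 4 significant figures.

2.326 pc

σ_d/d = σ_p/p, so the condition is σ_p/p ≤ 0.10, i.e. p ≥ σ_p/0.10.
p_min = 43/0.10 = 430 mas = 0.43 arcsec.
d_max = 1/p_min = 1/0.43 = 2.3256 pc.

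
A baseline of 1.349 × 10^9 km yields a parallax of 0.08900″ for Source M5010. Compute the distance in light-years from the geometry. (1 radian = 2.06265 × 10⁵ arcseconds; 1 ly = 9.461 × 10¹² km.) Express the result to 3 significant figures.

θ = 0.08900″ = 0.08900/206265 = 4.3148 × 10^-7 rad.
d = B/θ = (1.349 × 10^9) / (4.3148 × 10^-7) = 3.1264 × 10^15 km = (3.1264 × 10^15) / (9.461 × 10^12) ly = 330.45 ly.

330 ly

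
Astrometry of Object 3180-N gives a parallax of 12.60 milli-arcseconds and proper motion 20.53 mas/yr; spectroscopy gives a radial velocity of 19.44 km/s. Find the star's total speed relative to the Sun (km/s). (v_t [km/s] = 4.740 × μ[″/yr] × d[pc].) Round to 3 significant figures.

d = 1/p = 1/0.01260″ = 79.365 pc.
μ = 20.53 mas/yr = 0.02053 ″/yr.
v_t = 4.740 μ d = 4.740 × 0.02053 × 79.365 = 7.7232 km/s.
v = √(v_r² + v_t²) = √(19.44² + 7.7232²) = √437.561 = 20.918 km/s.

20.9 km/s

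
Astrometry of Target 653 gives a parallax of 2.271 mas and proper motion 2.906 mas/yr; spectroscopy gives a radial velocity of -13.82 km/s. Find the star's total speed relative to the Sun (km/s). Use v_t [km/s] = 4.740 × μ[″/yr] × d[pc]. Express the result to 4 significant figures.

15.09 km/s

d = 1/p = 1/0.002271″ = 440.33 pc.
μ = 2.906 mas/yr = 0.002906 ″/yr.
v_t = 4.740 μ d = 4.740 × 0.002906 × 440.33 = 6.0653 km/s.
v = √(v_r² + v_t²) = √((-13.82)² + 6.0653²) = √227.78 = 15.092 km/s.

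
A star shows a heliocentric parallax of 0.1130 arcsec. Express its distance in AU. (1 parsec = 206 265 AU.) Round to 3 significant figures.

1.83 × 10^6 AU

d = 1/p = 1/0.1130 = 8.8496 pc.
In AU: 8.8496 × 206265 = 1.8254 × 10^6 AU.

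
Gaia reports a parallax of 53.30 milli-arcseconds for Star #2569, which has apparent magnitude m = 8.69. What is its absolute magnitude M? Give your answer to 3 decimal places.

d = 1/p = 1/0.05330″ = 18.762 pc.
m − M = 5 log₁₀(18.762) − 5 = 6.3664 − 5 = 1.3664.
M = m − (m − M) = 8.69 − 1.3664 = 7.324.

M = 7.324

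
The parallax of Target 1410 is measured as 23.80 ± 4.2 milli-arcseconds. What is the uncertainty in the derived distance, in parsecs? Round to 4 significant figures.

7.415 pc

d = 1/p, so σ_d = σ_p / p².
σ_d = 0.00420 / (0.02380)² = 0.00420 / 0.00056644 = 7.4147 pc.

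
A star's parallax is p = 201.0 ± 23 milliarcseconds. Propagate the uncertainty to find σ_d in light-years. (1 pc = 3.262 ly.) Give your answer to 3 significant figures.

d = 1/p, so σ_d = σ_p / p².
σ_d = 0.0230 / (0.2010)² = 0.0230 / 0.040401 = 0.56929 pc = 0.56929 × 3.262 ly = 1.857 ly.

1.86 ly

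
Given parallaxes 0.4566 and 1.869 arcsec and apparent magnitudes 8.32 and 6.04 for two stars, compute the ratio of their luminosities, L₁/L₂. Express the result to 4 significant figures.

d₁ = 1/p₁ = 1/0.4566″ = 2.1901 pc; d₂ = 1/p₂ = 1/1.869″ = 0.53505 pc.
M₁ = m₁ − 5 log₁₀ d₁ + 5 = 8.32 − 1.7023 + 5 = 11.6177.
M₂ = 6.04 − (-1.3580) + 5 = 12.3980.
L₁/L₂ = 10^(0.4(M₂ − M₁)) = 10^(0.4 × 0.7803) = 10^0.31212 = 2.0517.

L₁/L₂ = 2.052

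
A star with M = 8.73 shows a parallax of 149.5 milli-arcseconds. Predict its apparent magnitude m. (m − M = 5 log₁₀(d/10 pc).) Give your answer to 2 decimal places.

d = 1/p = 1/0.1495″ = 6.689 pc.
m − M = 5 log₁₀ d − 5 = 5 log₁₀(6.689) − 5 = 4.1268 − 5 = -0.8732.
m = M + (m − M) = 8.73 + (-0.8732) = 7.86.

m = 7.86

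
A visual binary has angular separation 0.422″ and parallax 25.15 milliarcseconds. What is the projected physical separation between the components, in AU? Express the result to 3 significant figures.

16.8 AU

d = 1/p = 1/0.02515″ = 39.761 pc.
At distance d (pc), an angle of θ arcsec spans θ·d AU: s = 0.422 × 39.761 = 16.779 AU.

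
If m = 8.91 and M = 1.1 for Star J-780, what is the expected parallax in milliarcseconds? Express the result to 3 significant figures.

m − M = 8.91 − 1.1 = 7.81.
d = 10^((m−M)/5 + 1) = 10^2.562 = 364.75 pc.
p = 1/d = 1/364.75 = 0.0027416 arcsec = 2.7416 mas.

2.74 mas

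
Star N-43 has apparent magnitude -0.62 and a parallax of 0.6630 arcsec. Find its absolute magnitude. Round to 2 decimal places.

d = 1/p = 1/0.6630″ = 1.5083 pc.
m − M = 5 log₁₀(1.5083) − 5 = 0.8924 − 5 = -4.1076.
M = m − (m − M) = -0.62 − (-4.1076) = 3.49.

M = 3.49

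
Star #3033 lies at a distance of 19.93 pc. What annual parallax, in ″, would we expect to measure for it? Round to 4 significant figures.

p = 1/d = 1/19.93 = 0.050176 arcsec.

0.05018 ″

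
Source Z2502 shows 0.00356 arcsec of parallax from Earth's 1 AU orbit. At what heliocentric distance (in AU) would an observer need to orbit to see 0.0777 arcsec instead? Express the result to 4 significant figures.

Parallax scales linearly with baseline: p ∝ B, so B = p_target / p_Earth × 1 AU.
B = 0.0777 / 0.00356 = 21.826 AU.

21.83 AU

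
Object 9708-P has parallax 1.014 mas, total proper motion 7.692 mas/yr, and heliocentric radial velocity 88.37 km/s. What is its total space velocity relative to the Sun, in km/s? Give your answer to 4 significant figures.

95.41 km/s

d = 1/p = 1/0.001014″ = 986.19 pc.
μ = 7.692 mas/yr = 0.007692 ″/yr.
v_t = 4.740 μ d = 4.740 × 0.007692 × 986.19 = 35.957 km/s.
v = √(v_r² + v_t²) = √(88.37² + 35.957²) = √9102.16 = 95.405 km/s.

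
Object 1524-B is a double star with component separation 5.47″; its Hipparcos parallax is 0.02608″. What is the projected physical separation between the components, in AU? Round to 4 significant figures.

209.7 AU

d = 1/p = 1/0.02608″ = 38.344 pc.
At distance d (pc), an angle of θ arcsec spans θ·d AU: s = 5.47 × 38.344 = 209.74 AU.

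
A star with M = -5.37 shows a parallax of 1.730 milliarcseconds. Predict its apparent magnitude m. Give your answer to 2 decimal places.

m = 3.44

d = 1/p = 1/0.001730″ = 578.03 pc.
m − M = 5 log₁₀ d − 5 = 5 log₁₀(578.03) − 5 = 13.8098 − 5 = 8.8098.
m = M + (m − M) = -5.37 + 8.8098 = 3.44.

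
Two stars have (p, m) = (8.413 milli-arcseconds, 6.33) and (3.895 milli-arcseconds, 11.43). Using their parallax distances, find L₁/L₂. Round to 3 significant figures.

L₁/L₂ = 23.5

d₁ = 1/p₁ = 1/0.008413″ = 118.86 pc; d₂ = 1/p₂ = 1/0.003895″ = 256.74 pc.
M₁ = m₁ − 5 log₁₀ d₁ + 5 = 6.33 − 10.3752 + 5 = 0.9548.
M₂ = 11.43 − 12.0475 + 5 = 4.3825.
L₁/L₂ = 10^(0.4(M₂ − M₁)) = 10^(0.4 × 3.4277) = 10^1.37108 = 23.501.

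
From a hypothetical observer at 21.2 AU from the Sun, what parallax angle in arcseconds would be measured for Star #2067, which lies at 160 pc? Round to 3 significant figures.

0.133 arcsec

p (arcsec) = B (AU) / d (pc).
p = 21.2 / 160 = 0.1325 arcsec.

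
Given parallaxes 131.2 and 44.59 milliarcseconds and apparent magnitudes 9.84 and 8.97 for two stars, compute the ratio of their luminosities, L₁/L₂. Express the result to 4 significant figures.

d₁ = 1/p₁ = 1/0.1312″ = 7.622 pc; d₂ = 1/p₂ = 1/0.04459″ = 22.427 pc.
M₁ = m₁ − 5 log₁₀ d₁ + 5 = 9.84 − 4.4103 + 5 = 10.4297.
M₂ = 8.97 − 6.7539 + 5 = 7.2161.
L₁/L₂ = 10^(0.4(M₂ − M₁)) = 10^(0.4 × (-3.2136)) = 10^(-1.28544) = 0.051827.

L₁/L₂ = 0.05183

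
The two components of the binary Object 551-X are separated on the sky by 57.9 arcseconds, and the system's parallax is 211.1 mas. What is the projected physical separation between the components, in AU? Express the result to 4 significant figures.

d = 1/p = 1/0.2111″ = 4.7371 pc.
At distance d (pc), an angle of θ arcsec spans θ·d AU: s = 57.9 × 4.7371 = 274.28 AU.

274.3 AU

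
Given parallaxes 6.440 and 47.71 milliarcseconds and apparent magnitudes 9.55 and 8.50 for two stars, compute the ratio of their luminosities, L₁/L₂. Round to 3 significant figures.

L₁/L₂ = 20.9

d₁ = 1/p₁ = 1/0.006440″ = 155.28 pc; d₂ = 1/p₂ = 1/0.04771″ = 20.96 pc.
M₁ = m₁ − 5 log₁₀ d₁ + 5 = 9.55 − 10.9556 + 5 = 3.5944.
M₂ = 8.50 − 6.6070 + 5 = 6.8930.
L₁/L₂ = 10^(0.4(M₂ − M₁)) = 10^(0.4 × 3.2986) = 10^1.31944 = 20.866.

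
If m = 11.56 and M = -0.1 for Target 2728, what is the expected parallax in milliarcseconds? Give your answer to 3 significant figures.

0.466 mas

m − M = 11.56 − (-0.1) = 11.66.
d = 10^((m−M)/5 + 1) = 10^3.332 = 2147.8 pc.
p = 1/d = 1/2147.8 = 0.00046559 arcsec = 0.46559 mas.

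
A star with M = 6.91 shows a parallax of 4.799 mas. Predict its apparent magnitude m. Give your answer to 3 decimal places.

m = 13.504

d = 1/p = 1/0.004799″ = 208.38 pc.
m − M = 5 log₁₀ d − 5 = 5 log₁₀(208.38) − 5 = 11.5943 − 5 = 6.5943.
m = M + (m − M) = 6.91 + 6.5943 = 13.504.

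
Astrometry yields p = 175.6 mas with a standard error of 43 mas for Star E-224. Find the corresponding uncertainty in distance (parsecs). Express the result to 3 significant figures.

d = 1/p, so σ_d = σ_p / p².
σ_d = 0.0430 / (0.1756)² = 0.0430 / 0.030835 = 1.3945 pc.

1.39 pc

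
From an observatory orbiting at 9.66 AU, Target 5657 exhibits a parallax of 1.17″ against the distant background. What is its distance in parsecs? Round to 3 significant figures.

With baseline B (in AU) and parallax p (in arcsec), d = B/p parsecs.
d = 9.66 / 1.17 = 8.2564 pc.

8.26 pc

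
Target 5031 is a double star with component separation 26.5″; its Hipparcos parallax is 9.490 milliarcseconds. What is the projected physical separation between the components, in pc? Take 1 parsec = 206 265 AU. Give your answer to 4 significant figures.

d = 1/p = 1/0.009490″ = 105.37 pc.
At distance d (pc), an angle of θ arcsec spans θ·d AU: s = 26.5 × 105.37 = 2792.3 AU.
= 2792.3 / 206265 = 0.013537 pc.

0.01354 pc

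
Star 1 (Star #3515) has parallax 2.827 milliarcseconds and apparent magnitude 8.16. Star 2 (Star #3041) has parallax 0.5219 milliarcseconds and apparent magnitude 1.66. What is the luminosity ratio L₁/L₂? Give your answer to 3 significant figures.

L₁/L₂ = 8.56 × 10^-5

d₁ = 1/p₁ = 1/0.002827″ = 353.73 pc; d₂ = 1/p₂ = 1/0.0005219″ = 1916.1 pc.
M₁ = m₁ − 5 log₁₀ d₁ + 5 = 8.16 − 12.7434 + 5 = 0.4166.
M₂ = 1.66 − 16.4121 + 5 = -9.7521.
L₁/L₂ = 10^(0.4(M₂ − M₁)) = 10^(0.4 × (-10.1687)) = 10^(-4.06748) = 0.000085609.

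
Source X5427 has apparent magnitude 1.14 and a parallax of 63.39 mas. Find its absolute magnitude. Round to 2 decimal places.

M = 0.15

d = 1/p = 1/0.06339″ = 15.775 pc.
m − M = 5 log₁₀(15.775) − 5 = 5.9898 − 5 = 0.9898.
M = m − (m − M) = 1.14 − 0.9898 = 0.15.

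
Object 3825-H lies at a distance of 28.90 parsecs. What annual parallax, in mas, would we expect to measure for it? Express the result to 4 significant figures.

34.60 mas

p = 1/d = 1/28.9 = 0.034602 arcsec.
= 0.034602 × 1000 = 34.602 mas.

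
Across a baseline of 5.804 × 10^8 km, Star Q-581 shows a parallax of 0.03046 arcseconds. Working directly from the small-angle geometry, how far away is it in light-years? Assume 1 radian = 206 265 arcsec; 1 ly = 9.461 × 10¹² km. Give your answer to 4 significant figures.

415.4 ly

θ = 0.03046″ = 0.03046/206265 = 1.4767 × 10^-7 rad.
d = B/θ = (5.804 × 10^8) / (1.4767 × 10^-7) = 3.9304 × 10^15 km = (3.9304 × 10^15) / (9.461 × 10^12) ly = 415.43 ly.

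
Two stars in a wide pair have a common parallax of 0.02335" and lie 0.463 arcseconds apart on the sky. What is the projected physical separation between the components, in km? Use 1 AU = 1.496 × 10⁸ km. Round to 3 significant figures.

2.97 × 10^9 km

d = 1/p = 1/0.02335″ = 42.827 pc.
At distance d (pc), an angle of θ arcsec spans θ·d AU: s = 0.463 × 42.827 = 19.829 AU.
= 19.829 × 1.496 × 10⁸ km = 2.9664 × 10^9 km.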